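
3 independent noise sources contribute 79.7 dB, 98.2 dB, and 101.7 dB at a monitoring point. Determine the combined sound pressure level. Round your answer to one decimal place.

For uncorrelated sources the intensities add, so convert each level to linear form, sum, and take 10·log₁₀ of the total.
Σ 10^(L/10) = 10^(79.7/10) + 10^(98.2/10) + 10^(101.7/10) = 2.149e+10.
L_total = 10·log₁₀(2.149e+10) = 103.32 dB.

103.3 dB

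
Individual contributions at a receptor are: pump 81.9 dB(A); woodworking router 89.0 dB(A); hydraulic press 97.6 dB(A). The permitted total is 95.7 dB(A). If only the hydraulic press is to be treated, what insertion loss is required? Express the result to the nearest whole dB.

3 dB

Fixed contribution from the other sources: Σ 10^(L/10) = 10^(81.9/10) + 10^(89.0/10) = 9.492e+08 (89.77 dB(A)).
The limit corresponds to 10^(95.7/10) = 3.715e+09; subtracting the fixed part leaves 2.766e+09 for the hydraulic press, i.e. 94.42 dB(A).
Required insertion loss = 97.6 − 94.42 = 3.18 dB.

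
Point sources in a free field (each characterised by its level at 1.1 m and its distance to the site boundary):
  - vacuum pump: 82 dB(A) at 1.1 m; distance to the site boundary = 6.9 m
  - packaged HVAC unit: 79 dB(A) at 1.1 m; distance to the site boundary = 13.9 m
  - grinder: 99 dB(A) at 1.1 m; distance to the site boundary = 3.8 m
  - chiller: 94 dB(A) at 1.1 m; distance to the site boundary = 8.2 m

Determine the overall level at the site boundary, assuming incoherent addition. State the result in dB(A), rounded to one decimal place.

Propagate each source to the receiver with L = L_ref − 20·log₁₀(r/r_ref), then add intensities.
vacuum pump: 82 − 20·log₁₀(6.9/1.1) = 82 − 15.95 = 66.05 dB(A).
packaged HVAC unit: 79 − 20·log₁₀(13.9/1.1) = 79 − 22.03 = 56.97 dB(A).
grinder: 99 − 20·log₁₀(3.8/1.1) = 99 − 10.77 = 88.23 dB(A).
chiller: 94 − 20·log₁₀(8.2/1.1) = 94 − 17.45 = 76.55 dB(A).
Σ 10^(L/10) = 7.153e+08 → L_total = 10·log₁₀(7.153e+08) = 88.55 dB(A).

88.5 dB(A)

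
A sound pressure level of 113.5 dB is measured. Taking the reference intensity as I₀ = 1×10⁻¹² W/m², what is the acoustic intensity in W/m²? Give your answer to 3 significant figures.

I/I₀ = 10^(113.5/10) = 2.239e+11, so I = 2.239e+11 × 10⁻¹² W/m².

0.224 W/m²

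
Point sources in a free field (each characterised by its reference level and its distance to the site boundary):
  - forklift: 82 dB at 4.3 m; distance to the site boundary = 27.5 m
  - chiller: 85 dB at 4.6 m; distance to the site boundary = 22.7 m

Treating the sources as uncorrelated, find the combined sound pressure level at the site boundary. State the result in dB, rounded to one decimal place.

72.3 dB

Propagate each source to the receiver with L = L_ref − 20·log₁₀(r/r_ref), then add intensities.
forklift: 82 − 20·log₁₀(27.5/4.3) = 82 − 16.12 = 65.88 dB.
chiller: 85 − 20·log₁₀(22.7/4.6) = 85 − 13.87 = 71.13 dB.
Σ 10^(L/10) = 1.686e+07 → L_total = 10·log₁₀(1.686e+07) = 72.27 dB.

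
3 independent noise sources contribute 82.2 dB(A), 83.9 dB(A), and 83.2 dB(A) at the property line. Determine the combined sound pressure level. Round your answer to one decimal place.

87.9 dB(A)

Incoherent sources combine by intensity addition: L_total = 10·log₁₀(Σ 10^(L_i/10)).
Σ 10^(L/10) = 10^(82.2/10) + 10^(83.9/10) + 10^(83.2/10) = 6.204e+08.
L_total = 10·log₁₀(6.204e+08) = 87.93 dB(A).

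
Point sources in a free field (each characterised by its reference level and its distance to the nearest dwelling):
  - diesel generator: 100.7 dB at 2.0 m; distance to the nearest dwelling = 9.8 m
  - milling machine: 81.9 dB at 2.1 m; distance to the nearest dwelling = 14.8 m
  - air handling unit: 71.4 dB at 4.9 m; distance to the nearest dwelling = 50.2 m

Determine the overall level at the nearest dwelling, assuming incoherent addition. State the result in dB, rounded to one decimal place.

86.9 dB

First find each source's level at the receiver (point-source: −20·log₁₀(r/r_ref)), then combine on an intensity basis.
diesel generator: 100.7 − 20·log₁₀(9.8/2.0) = 100.7 − 13.80 = 86.90 dB.
milling machine: 81.9 − 20·log₁₀(14.8/2.1) = 81.9 − 16.96 = 64.94 dB.
air handling unit: 71.4 − 20·log₁₀(50.2/4.9) = 71.4 − 20.21 = 51.19 dB.
Σ 10^(L/10) = 4.926e+08 → L_total = 10·log₁₀(4.926e+08) = 86.92 dB.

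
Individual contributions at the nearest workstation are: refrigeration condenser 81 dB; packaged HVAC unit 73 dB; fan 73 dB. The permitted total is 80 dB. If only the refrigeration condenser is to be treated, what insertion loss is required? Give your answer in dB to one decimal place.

3.2 dB

The untreated sources together contribute 10^(73/10) + 10^(73/10) = 3.991e+07, i.e. 76.01 dB.
To meet 80 dB overall, the treated refrigeration condenser may contribute at most 10^(80/10) − 3.991e+07 = 6.009e+07, i.e. 77.79 dB.
Required insertion loss = 81 − 77.79 = 3.21 dB.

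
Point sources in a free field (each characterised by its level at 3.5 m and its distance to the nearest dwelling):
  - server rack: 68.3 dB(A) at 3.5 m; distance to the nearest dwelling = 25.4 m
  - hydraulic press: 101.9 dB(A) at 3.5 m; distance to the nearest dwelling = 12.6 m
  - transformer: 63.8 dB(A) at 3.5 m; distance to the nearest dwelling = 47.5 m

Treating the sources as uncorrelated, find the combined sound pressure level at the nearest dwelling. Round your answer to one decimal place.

90.8 dB(A)

Propagate each source to the receiver with L = L_ref − 20·log₁₀(r/r_ref), then add intensities.
server rack: 68.3 − 20·log₁₀(25.4/3.5) = 68.3 − 17.22 = 51.08 dB(A).
hydraulic press: 101.9 − 20·log₁₀(12.6/3.5) = 101.9 − 11.13 = 90.77 dB(A).
transformer: 63.8 − 20·log₁₀(47.5/3.5) = 63.8 − 22.65 = 41.15 dB(A).
Σ 10^(L/10) = 1.195e+09 → L_total = 10·log₁₀(1.195e+09) = 90.77 dB(A).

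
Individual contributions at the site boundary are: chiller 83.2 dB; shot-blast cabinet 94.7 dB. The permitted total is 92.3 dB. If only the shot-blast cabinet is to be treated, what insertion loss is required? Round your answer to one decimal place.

The untreated sources together contribute 10^(83.2/10) = 2.089e+08, i.e. 83.20 dB.
The limit corresponds to 10^(92.3/10) = 1.698e+09; subtracting the fixed part leaves 1.489e+09 for the shot-blast cabinet, i.e. 91.73 dB.
Required insertion loss = 94.7 − 91.73 = 2.97 dB.

3.0 dB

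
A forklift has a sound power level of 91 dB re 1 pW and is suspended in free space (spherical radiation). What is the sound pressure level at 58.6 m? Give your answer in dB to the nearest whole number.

L_p = L_w − 10·log₁₀(4π·r²) with r = 58.6 m.
4π·r² = 4.315e+04 m², 10·log₁₀ of that is 46.350 dB.
L_p = 91 − 46.350 = 44.65 dB.

45 dB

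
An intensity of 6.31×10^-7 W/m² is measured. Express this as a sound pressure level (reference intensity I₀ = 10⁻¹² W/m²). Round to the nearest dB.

Dividing by I₀ shifts the exponent by 12: I/I₀ = 6.31×10^5.
L = 10·(0.8000 + 5) = 58.00 dB.

58 dB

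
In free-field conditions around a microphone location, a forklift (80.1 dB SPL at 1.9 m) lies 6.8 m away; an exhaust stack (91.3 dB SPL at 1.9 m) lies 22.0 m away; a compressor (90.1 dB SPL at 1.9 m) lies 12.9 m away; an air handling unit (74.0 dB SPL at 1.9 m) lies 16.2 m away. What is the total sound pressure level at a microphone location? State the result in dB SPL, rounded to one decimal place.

Propagate each source to the receiver with L = L_ref − 20·log₁₀(r/r_ref), then add intensities.
forklift: 80.1 − 20·log₁₀(6.8/1.9) = 80.1 − 11.08 = 69.02 dB SPL.
exhaust stack: 91.3 − 20·log₁₀(22.0/1.9) = 91.3 − 21.27 = 70.03 dB SPL.
compressor: 90.1 − 20·log₁₀(12.9/1.9) = 90.1 − 16.64 = 73.46 dB SPL.
air handling unit: 74.0 − 20·log₁₀(16.2/1.9) = 74.0 − 18.62 = 55.38 dB SPL.
Σ 10^(L/10) = 4.059e+07 → L_total = 10·log₁₀(4.059e+07) = 76.08 dB SPL.

76.1 dB SPL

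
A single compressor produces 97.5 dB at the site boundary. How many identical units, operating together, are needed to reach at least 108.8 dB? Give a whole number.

Need L₁ + 10·log₁₀ N ≥ 108.8, i.e. log₁₀ N ≥ 1.13.
N ≥ 10^(11.3/10) = 13.490, so N = 14.

14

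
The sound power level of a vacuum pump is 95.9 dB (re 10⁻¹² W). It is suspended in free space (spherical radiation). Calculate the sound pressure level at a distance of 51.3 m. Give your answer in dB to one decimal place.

L_p = L_w − 10·log₁₀(4π·r²) with r = 51.3 m.
4π·r² = 3.307e+04 m², 10·log₁₀ of that is 45.194 dB.
L_p = 95.9 − 45.194 = 50.71 dB.

50.7 dB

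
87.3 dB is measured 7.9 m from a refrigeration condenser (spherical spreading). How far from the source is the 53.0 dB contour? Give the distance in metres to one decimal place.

409.9 m

For a point source L₁ − L₂ = 20·log₁₀(r₂/r₁), so r₂ = r₁·10^((L₁−L₂)/20).
r₂ = 7.9·10^((87.3−53.0)/20) = 7.9·10^(34.3/20) = 409.85 m.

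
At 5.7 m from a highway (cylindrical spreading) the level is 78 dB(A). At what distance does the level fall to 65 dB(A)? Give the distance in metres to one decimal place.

113.7 m

Line-source spreading drops the level by 10·log₁₀(r₂/r₁); inverting, r₂/r₁ = 10^(ΔL/10).
r₂ = 5.7·10^((78−65)/10) = 5.7·10^(13.0/10) = 113.73 m.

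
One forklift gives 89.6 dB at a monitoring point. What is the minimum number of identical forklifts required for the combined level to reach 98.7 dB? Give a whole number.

9

Need L₁ + 10·log₁₀ N ≥ 98.7, i.e. log₁₀ N ≥ 0.91.
N ≥ 10^(9.1/10) = 8.128, so N = 9.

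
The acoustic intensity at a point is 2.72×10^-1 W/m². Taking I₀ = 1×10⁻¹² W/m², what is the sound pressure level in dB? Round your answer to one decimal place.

114.3 dB

I/I₀ = 2.72×10^-1/10⁻¹² = 2.72×10^11, and L = 10·log₁₀(I/I₀).
L = 10·(0.4346 + 11) = 114.35 dB.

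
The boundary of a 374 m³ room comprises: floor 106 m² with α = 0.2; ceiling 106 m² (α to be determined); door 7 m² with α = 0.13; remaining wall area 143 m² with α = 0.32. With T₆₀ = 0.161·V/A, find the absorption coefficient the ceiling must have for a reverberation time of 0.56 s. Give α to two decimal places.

A = 0.161·V/T₆₀ = 0.161·374/0.56 = 107.52 m² sabins.
Absorption from the other surfaces = 106·0.2 + 7·0.13 + 143·0.32 = 67.87 m², so the ceiling must supply 39.65 m² over 106 m².
α = 39.65/106 = 0.374.

0.37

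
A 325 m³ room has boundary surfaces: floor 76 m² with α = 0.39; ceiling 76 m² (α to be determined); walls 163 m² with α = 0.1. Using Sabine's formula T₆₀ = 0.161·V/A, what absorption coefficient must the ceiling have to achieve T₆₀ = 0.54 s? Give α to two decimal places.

Required total absorption A = 0.161·325/0.54 = 96.90 m².
Absorption from the other surfaces = 76·0.39 + 163·0.1 = 45.94 m², so the ceiling must supply 50.96 m² over 76 m².
α = 50.96/76 = 0.671.

0.67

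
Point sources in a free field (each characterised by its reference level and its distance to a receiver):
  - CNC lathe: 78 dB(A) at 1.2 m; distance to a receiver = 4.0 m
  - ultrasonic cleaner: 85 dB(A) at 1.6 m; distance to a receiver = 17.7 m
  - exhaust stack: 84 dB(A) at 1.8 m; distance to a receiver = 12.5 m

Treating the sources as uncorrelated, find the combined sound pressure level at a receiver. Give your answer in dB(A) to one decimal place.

Apply inverse-square spreading to bring every level to the receiver, then sum 10^(L/10).
CNC lathe: 78 − 20·log₁₀(4.0/1.2) = 78 − 10.46 = 67.54 dB(A).
ultrasonic cleaner: 85 − 20·log₁₀(17.7/1.6) = 85 − 20.88 = 64.12 dB(A).
exhaust stack: 84 − 20·log₁₀(12.5/1.8) = 84 − 16.83 = 67.17 dB(A).
Σ 10^(L/10) = 1.347e+07 → L_total = 10·log₁₀(1.347e+07) = 71.29 dB(A).

71.3 dB(A)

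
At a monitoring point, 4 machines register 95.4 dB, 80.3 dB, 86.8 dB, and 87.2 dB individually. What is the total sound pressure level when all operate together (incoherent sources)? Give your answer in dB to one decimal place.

For uncorrelated sources the intensities add, so convert each level to linear form, sum, and take 10·log₁₀ of the total.
Σ 10^(L/10) = 10^(95.4/10) + 10^(80.3/10) + 10^(86.8/10) + 10^(87.2/10) = 4.578e+09.
L_total = 10·log₁₀(4.578e+09) = 96.61 dB.

96.6 dB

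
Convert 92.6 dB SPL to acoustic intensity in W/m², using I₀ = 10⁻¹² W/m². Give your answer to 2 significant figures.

0.0018 W/m²

L = 10·log₁₀(I/I₀) ⇒ I = I₀·10^(L/10) = 10⁻¹² × 10^9.26.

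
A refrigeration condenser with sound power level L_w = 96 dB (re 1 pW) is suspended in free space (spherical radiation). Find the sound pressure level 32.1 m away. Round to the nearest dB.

Free-field spherical radiation: L_p = L_w − 10·log₁₀(4π·r²), r = 32.1 m.
4π·r² = 1.295e+04 m², 10·log₁₀ of that is 41.122 dB.
L_p = 96 − 41.122 = 54.88 dB.

55 dB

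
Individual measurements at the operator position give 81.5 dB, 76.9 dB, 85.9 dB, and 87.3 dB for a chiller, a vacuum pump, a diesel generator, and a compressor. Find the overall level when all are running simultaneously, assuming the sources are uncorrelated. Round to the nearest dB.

90 dB

Incoherent sources combine by intensity addition: L_total = 10·log₁₀(Σ 10^(L_i/10)).
Σ 10^(L/10) = 10^(81.5/10) + 10^(76.9/10) + 10^(85.9/10) + 10^(87.3/10) = 1.116e+09.
L_total = 10·log₁₀(1.116e+09) = 90.48 dB.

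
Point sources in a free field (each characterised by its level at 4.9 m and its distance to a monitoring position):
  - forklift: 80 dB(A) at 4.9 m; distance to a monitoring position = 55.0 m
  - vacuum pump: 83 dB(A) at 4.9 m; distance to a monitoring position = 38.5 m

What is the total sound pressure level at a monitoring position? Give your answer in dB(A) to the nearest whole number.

Propagate each source to the receiver with L = L_ref − 20·log₁₀(r/r_ref), then add intensities.
forklift: 80 − 20·log₁₀(55.0/4.9) = 80 − 21.00 = 59.00 dB(A).
vacuum pump: 83 − 20·log₁₀(38.5/4.9) = 83 − 17.91 = 65.09 dB(A).
Σ 10^(L/10) = 4.026e+06 → L_total = 10·log₁₀(4.026e+06) = 66.05 dB(A).

66 dB(A)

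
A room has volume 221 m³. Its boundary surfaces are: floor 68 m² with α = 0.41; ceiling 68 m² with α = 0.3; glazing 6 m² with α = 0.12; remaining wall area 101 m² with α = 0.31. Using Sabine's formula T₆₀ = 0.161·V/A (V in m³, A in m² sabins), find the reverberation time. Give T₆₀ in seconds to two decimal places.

Total absorption A = 68·0.41 + 68·0.3 + 6·0.12 + 101·0.31 = 80.31 m² sabins.
T₆₀ = 0.161·V/A = 0.161·221/80.31 = 0.443 s.

0.44 s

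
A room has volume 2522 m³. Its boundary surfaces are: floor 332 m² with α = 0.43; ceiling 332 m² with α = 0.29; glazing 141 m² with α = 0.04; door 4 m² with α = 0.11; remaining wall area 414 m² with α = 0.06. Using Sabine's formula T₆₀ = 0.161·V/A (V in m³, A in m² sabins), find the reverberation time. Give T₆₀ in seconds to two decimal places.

Total absorption A = 332·0.43 + 332·0.29 + 141·0.04 + 4·0.11 + 414·0.06 = 269.96 m² sabins.
T₆₀ = 0.161 × 2522 / 269.96 = 1.504 s.

1.50 s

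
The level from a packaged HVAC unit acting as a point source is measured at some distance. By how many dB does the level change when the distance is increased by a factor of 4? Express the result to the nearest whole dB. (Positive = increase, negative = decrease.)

Point-source spreading: ΔL = −20·log₁₀(r₂/r₁).
ΔL = −20·log₁₀(4) = -12.04 dB.

-12 dB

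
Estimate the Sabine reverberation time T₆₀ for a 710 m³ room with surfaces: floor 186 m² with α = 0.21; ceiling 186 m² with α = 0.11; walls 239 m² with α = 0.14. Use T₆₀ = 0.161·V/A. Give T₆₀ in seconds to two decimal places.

A = Σ Sᵢαᵢ = 186·0.21 + 186·0.11 + 239·0.14 = 92.98 m².
T₆₀ = 0.161 × 710 / 92.98 = 1.229 s.

1.23 s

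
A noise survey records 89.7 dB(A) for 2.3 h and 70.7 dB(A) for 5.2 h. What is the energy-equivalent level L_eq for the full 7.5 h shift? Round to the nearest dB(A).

85 dB(A)

L_eq = 10·log₁₀[(1/T)·Σ tᵢ·10^(Lᵢ/10)] with T = 7.5 h.
Σ tᵢ·10^(Lᵢ/10) = 2.3·10^(89.7/10) + 5.2·10^(70.7/10) = 2.208e+09.
L_eq = 10·log₁₀(2.208e+09/7.5) = 84.69 dB(A).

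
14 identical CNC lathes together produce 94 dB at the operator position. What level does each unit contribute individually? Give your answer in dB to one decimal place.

82.5 dB

For N identical incoherent sources L_total = L₁ + 10·log₁₀ N, so L₁ = 94 − 10·log₁₀(14) = 94 − 11.461.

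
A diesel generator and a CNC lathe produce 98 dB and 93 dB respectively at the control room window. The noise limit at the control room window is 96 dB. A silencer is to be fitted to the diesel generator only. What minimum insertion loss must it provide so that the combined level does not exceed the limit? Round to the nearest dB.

5 dB

Everything except the diesel generator sums to 10^(93/10) = 1.995e+09 in linear terms, 93.00 dB.
To meet 96 dB overall, the treated diesel generator may contribute at most 10^(96/10) − 1.995e+09 = 1.986e+09, i.e. 92.98 dB.
Required insertion loss = 98 − 92.98 = 5.02 dB.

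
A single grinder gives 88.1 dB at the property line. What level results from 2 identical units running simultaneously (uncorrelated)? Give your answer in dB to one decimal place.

91.1 dB

N identical incoherent sources raise the level by 10·log₁₀ N.
L_total = 88.1 + 10·log₁₀(2) = 88.1 + 3.010 = 91.11 dB.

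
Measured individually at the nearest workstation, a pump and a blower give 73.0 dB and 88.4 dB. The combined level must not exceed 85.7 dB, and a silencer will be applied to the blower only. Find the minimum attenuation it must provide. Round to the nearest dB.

Everything except the blower sums to 10^(73.0/10) = 1.995e+07 in linear terms, 73.00 dB.
The limit corresponds to 10^(85.7/10) = 3.715e+08; subtracting the fixed part leaves 3.516e+08 for the blower, i.e. 85.46 dB.
Required insertion loss = 88.4 − 85.46 = 2.94 dB.

3 dB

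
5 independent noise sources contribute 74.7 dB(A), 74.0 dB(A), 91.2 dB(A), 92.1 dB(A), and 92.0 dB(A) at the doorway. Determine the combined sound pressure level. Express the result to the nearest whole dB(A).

97 dB(A)

For uncorrelated sources the intensities add, so convert each level to linear form, sum, and take 10·log₁₀ of the total.
Σ 10^(L/10) = 10^(74.7/10) + 10^(74.0/10) + 10^(91.2/10) + 10^(92.1/10) + 10^(92.0/10) = 4.580e+09.
L_total = 10·log₁₀(4.580e+09) = 96.61 dB(A).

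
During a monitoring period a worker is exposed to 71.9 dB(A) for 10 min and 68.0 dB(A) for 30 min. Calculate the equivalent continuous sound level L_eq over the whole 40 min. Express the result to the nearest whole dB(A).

69 dB(A)

L_eq = 10·log₁₀[(1/T)·Σ tᵢ·10^(Lᵢ/10)] with T = 40 min.
Σ tᵢ·10^(Lᵢ/10) = 10·10^(71.9/10) + 30·10^(68.0/10) = 3.442e+08.
L_eq = 10·log₁₀(3.442e+08/40) = 69.35 dB(A).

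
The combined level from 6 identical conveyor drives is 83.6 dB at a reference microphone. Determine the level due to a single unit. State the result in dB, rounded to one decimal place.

For N identical incoherent sources L_total = L₁ + 10·log₁₀ N, so L₁ = 83.6 − 10·log₁₀(6) = 83.6 − 7.782.

75.8 dB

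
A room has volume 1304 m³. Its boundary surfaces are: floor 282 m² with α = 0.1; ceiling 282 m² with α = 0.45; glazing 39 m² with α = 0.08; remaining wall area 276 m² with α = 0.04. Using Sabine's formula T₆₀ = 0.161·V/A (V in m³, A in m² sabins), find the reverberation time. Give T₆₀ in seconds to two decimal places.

Summing Sᵢαᵢ: 282·0.1 + 282·0.45 + 39·0.08 + 276·0.04 = 169.26 m².
T₆₀ = 0.161 × 1304 / 169.26 = 1.240 s.

1.24 s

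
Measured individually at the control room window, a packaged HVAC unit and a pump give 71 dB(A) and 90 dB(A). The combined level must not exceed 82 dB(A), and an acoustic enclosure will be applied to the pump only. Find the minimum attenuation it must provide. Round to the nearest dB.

8 dB

Fixed contribution from the other source: Σ 10^(L/10) = 10^(71/10) = 1.259e+07 (71.00 dB(A)).
To meet 82 dB(A) overall, the treated pump may contribute at most 10^(82/10) − 1.259e+07 = 1.459e+08, i.e. 81.64 dB(A).
Required insertion loss = 90 − 81.64 = 8.36 dB.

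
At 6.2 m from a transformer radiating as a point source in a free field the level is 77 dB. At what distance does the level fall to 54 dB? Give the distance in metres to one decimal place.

Point-source spreading drops the level by 20·log₁₀(r₂/r₁); inverting, r₂/r₁ = 10^(ΔL/20).
r₂ = 6.2·10^((77−54)/20) = 6.2·10^(23.0/20) = 87.58 m.

87.6 m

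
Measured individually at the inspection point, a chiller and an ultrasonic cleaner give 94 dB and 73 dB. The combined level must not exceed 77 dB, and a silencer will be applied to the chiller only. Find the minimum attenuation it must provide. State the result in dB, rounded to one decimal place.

The untreated sources together contribute 10^(73/10) = 1.995e+07, i.e. 73.00 dB.
The limit corresponds to 10^(77/10) = 5.012e+07; subtracting the fixed part leaves 3.017e+07 for the chiller, i.e. 74.80 dB.
Required insertion loss = 94 − 74.80 = 19.20 dB.

19.2 dB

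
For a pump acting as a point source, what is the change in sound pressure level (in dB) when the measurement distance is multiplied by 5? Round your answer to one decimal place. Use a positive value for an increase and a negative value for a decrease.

With spherical spreading the level changes by −20·log₁₀(r₂/r₁).
ΔL = −20·log₁₀(5) = -13.98 dB.

-14.0 dB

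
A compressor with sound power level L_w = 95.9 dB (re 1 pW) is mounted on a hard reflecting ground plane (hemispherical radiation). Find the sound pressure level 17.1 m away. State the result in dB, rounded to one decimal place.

63.3 dB

The power spreads over a hemisphere of area 2π·r², so L_p = L_w − 10·log₁₀(2π·r²).
2π·r² = 1837 m², 10·log₁₀ of that is 32.642 dB.
L_p = 95.9 − 32.642 = 63.26 dB.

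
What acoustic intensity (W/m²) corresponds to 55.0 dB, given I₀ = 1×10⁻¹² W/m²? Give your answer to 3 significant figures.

3.16e-07 W/m²

I = I₀·10^(L/10) = 10⁻¹² × 10^(55.0/10) = 10^(-6.500).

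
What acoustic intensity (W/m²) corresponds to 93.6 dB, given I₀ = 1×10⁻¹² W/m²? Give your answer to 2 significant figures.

L = 10·log₁₀(I/I₀) ⇒ I = I₀·10^(L/10) = 10⁻¹² × 10^9.36.

0.0023 W/m²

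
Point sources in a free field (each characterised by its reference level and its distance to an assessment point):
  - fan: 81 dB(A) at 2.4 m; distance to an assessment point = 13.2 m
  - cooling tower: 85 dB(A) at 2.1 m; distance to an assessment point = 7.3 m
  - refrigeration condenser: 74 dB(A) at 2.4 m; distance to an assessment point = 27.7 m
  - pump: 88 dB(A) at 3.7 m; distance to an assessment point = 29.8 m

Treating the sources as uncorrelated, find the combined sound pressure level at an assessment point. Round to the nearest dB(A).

76 dB(A)

Apply inverse-square spreading to bring every level to the receiver, then sum 10^(L/10).
fan: 81 − 20·log₁₀(13.2/2.4) = 81 − 14.81 = 66.19 dB(A).
cooling tower: 85 − 20·log₁₀(7.3/2.1) = 85 − 10.82 = 74.18 dB(A).
refrigeration condenser: 74 − 20·log₁₀(27.7/2.4) = 74 − 21.25 = 52.75 dB(A).
pump: 88 − 20·log₁₀(29.8/3.7) = 88 − 18.12 = 69.88 dB(A).
Σ 10^(L/10) = 4.025e+07 → L_total = 10·log₁₀(4.025e+07) = 76.05 dB(A).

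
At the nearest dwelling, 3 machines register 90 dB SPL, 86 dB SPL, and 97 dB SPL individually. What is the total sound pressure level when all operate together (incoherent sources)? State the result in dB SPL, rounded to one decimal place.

Incoherent sources combine by intensity addition: L_total = 10·log₁₀(Σ 10^(L_i/10)).
Σ 10^(L/10) = 10^(90/10) + 10^(86/10) + 10^(97/10) = 6.410e+09.
L_total = 10·log₁₀(6.410e+09) = 98.07 dB SPL.

98.1 dB SPL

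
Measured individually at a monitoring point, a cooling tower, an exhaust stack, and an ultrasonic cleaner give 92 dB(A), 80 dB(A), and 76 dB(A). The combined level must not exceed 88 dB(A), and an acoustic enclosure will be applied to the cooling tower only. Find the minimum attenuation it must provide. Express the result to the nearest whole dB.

Everything except the cooling tower sums to 10^(80/10) + 10^(76/10) = 1.398e+08 in linear terms, 81.46 dB(A).
The limit corresponds to 10^(88/10) = 6.310e+08; subtracting the fixed part leaves 4.911e+08 for the cooling tower, i.e. 86.91 dB(A).
So the cooling tower must be reduced from 92 to 86.91 dB(A): IL = 5.09 dB.

5 dB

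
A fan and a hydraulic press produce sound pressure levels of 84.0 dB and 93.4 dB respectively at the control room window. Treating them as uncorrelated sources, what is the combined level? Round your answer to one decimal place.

93.9 dB

Incoherent sources combine by intensity addition: L_total = 10·log₁₀(Σ 10^(L_i/10)).
Σ 10^(L/10) = 10^(84.0/10) + 10^(93.4/10) = 2.439e+09.
L_total = 10·log₁₀(2.439e+09) = 93.87 dB.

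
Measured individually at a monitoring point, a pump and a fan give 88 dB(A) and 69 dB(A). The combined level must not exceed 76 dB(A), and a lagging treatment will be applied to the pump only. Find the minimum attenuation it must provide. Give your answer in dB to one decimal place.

The untreated sources together contribute 10^(69/10) = 7.943e+06, i.e. 69.00 dB(A).
To meet 76 dB(A) overall, the treated pump may contribute at most 10^(76/10) − 7.943e+06 = 3.187e+07, i.e. 75.03 dB(A).
Required insertion loss = 88 − 75.03 = 12.97 dB.

13.0 dB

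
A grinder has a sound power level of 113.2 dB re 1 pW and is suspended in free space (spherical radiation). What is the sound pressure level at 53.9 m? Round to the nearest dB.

68 dB

Free-field spherical radiation: L_p = L_w − 10·log₁₀(4π·r²), r = 53.9 m.
4π·r² = 3.651e+04 m², 10·log₁₀ of that is 45.624 dB.
L_p = 113.2 − 45.624 = 67.58 dB.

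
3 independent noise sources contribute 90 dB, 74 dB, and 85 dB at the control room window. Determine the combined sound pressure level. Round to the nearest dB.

Incoherent sources combine by intensity addition: L_total = 10·log₁₀(Σ 10^(L_i/10)).
Σ 10^(L/10) = 10^(90/10) + 10^(74/10) + 10^(85/10) = 1.341e+09.
L_total = 10·log₁₀(1.341e+09) = 91.28 dB.

91 dB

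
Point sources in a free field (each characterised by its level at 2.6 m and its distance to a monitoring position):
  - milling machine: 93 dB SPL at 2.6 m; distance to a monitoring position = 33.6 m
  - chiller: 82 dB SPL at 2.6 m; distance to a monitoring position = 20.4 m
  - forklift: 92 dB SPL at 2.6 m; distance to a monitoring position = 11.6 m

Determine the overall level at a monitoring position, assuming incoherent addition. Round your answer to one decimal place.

79.7 dB SPL

First find each source's level at the receiver (point-source: −20·log₁₀(r/r_ref)), then combine on an intensity basis.
milling machine: 93 − 20·log₁₀(33.6/2.6) = 93 − 22.23 = 70.77 dB SPL.
chiller: 82 − 20·log₁₀(20.4/2.6) = 82 − 17.89 = 64.11 dB SPL.
forklift: 92 − 20·log₁₀(11.6/2.6) = 92 − 12.99 = 79.01 dB SPL.
Σ 10^(L/10) = 9.414e+07 → L_total = 10·log₁₀(9.414e+07) = 79.74 dB SPL.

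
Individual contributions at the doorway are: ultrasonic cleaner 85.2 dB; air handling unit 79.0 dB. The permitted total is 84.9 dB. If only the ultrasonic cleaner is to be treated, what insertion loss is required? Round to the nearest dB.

The untreated sources together contribute 10^(79.0/10) = 7.943e+07, i.e. 79.00 dB.
To meet 84.9 dB overall, the treated ultrasonic cleaner may contribute at most 10^(84.9/10) − 7.943e+07 = 2.296e+08, i.e. 83.61 dB.
So the ultrasonic cleaner must be reduced from 85.2 to 83.61 dB: IL = 1.59 dB.

2 dB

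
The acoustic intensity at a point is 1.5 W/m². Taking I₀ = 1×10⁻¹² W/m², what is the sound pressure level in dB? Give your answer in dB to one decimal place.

121.8 dB

Dividing by I₀ shifts the exponent by 12: I/I₀ = 1.5×10^12.
L = 10·(0.1761 + 12) = 121.76 dB.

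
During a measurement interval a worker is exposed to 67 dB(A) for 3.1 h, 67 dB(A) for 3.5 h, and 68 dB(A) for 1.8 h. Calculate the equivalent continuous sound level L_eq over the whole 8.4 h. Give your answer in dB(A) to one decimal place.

67.2 dB(A)

The energy average is taken in the linear domain: L_eq = 10·log₁₀[(Σ tᵢ·10^(Lᵢ/10))/T], T = 8.4 h.
Σ tᵢ·10^(Lᵢ/10) = 3.1·10^(67/10) + 3.5·10^(67/10) + 1.8·10^(68/10) = 4.444e+07.
L_eq = 10·log₁₀(4.444e+07/8.4) = 67.23 dB(A).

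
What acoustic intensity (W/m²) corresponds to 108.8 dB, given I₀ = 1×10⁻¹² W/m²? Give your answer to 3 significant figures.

I/I₀ = 10^(108.8/10) = 7.586e+10, so I = 7.586e+10 × 10⁻¹² W/m².

0.0759 W/m²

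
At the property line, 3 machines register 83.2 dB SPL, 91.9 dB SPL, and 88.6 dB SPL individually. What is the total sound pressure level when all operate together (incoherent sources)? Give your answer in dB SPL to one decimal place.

93.9 dB SPL

For uncorrelated sources the intensities add, so convert each level to linear form, sum, and take 10·log₁₀ of the total.
Σ 10^(L/10) = 10^(83.2/10) + 10^(91.9/10) + 10^(88.6/10) = 2.482e+09.
L_total = 10·log₁₀(2.482e+09) = 93.95 dB SPL.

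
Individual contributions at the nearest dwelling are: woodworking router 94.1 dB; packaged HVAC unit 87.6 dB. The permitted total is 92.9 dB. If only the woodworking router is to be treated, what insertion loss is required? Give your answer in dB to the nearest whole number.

The untreated sources together contribute 10^(87.6/10) = 5.754e+08, i.e. 87.60 dB.
To meet 92.9 dB overall, the treated woodworking router may contribute at most 10^(92.9/10) − 5.754e+08 = 1.374e+09, i.e. 91.38 dB.
Required insertion loss = 94.1 − 91.38 = 2.72 dB.

3 dB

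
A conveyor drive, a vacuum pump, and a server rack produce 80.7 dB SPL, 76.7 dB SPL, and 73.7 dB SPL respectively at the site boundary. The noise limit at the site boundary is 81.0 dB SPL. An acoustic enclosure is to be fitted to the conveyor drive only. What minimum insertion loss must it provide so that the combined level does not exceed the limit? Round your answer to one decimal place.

3.2 dB

The untreated sources together contribute 10^(76.7/10) + 10^(73.7/10) = 7.022e+07, i.e. 78.46 dB SPL.
The limit corresponds to 10^(81.0/10) = 1.259e+08; subtracting the fixed part leaves 5.568e+07 for the conveyor drive, i.e. 77.46 dB SPL.
Required insertion loss = 80.7 − 77.46 = 3.24 dB.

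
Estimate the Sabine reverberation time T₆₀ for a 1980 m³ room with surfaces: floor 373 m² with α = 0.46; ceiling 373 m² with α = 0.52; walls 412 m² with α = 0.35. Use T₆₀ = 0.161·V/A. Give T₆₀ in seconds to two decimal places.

0.63 s

Total absorption A = 373·0.46 + 373·0.52 + 412·0.35 = 509.74 m² sabins.
T₆₀ = 0.161 × 1980 / 509.74 = 0.625 s.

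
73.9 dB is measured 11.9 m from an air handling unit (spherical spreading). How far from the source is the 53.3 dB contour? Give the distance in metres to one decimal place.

127.5 m

Point-source spreading drops the level by 20·log₁₀(r₂/r₁); inverting, r₂/r₁ = 10^(ΔL/20).
r₂ = 11.9·10^((73.9−53.3)/20) = 11.9·10^(20.6/20) = 127.51 m.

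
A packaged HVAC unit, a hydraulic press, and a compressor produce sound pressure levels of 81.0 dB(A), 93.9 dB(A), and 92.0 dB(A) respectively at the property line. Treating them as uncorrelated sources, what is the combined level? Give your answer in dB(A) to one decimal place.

For uncorrelated sources the intensities add, so convert each level to linear form, sum, and take 10·log₁₀ of the total.
Σ 10^(L/10) = 10^(81.0/10) + 10^(93.9/10) + 10^(92.0/10) = 4.165e+09.
L_total = 10·log₁₀(4.165e+09) = 96.20 dB(A).

96.2 dB(A)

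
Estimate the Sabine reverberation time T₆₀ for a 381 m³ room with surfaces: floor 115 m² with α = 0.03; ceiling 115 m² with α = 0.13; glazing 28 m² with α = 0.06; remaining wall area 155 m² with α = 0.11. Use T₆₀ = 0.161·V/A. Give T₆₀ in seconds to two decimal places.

Total absorption A = 115·0.03 + 115·0.13 + 28·0.06 + 155·0.11 = 37.13 m² sabins.
T₆₀ = 0.161 × 381 / 37.13 = 1.652 s.

1.65 s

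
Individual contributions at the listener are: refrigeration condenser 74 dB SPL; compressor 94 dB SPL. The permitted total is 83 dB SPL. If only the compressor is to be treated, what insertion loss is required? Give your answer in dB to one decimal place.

11.6 dB

Fixed contribution from the other source: Σ 10^(L/10) = 10^(74/10) = 2.512e+07 (74.00 dB SPL).
To meet 83 dB SPL overall, the treated compressor may contribute at most 10^(83/10) − 2.512e+07 = 1.744e+08, i.e. 82.42 dB SPL.
So the compressor must be reduced from 94 to 82.42 dB SPL: IL = 11.58 dB.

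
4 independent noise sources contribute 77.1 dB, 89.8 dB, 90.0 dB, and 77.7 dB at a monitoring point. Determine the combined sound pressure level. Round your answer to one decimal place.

Incoherent sources combine by intensity addition: L_total = 10·log₁₀(Σ 10^(L_i/10)).
Σ 10^(L/10) = 10^(77.1/10) + 10^(89.8/10) + 10^(90.0/10) + 10^(77.7/10) = 2.065e+09.
L_total = 10·log₁₀(2.065e+09) = 93.15 dB.

93.1 dB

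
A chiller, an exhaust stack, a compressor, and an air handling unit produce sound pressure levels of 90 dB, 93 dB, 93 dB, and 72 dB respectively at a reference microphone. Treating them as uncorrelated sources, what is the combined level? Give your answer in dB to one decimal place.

97.0 dB

For uncorrelated sources the intensities add, so convert each level to linear form, sum, and take 10·log₁₀ of the total.
Σ 10^(L/10) = 10^(90/10) + 10^(93/10) + 10^(93/10) + 10^(72/10) = 5.006e+09.
L_total = 10·log₁₀(5.006e+09) = 97.00 dB.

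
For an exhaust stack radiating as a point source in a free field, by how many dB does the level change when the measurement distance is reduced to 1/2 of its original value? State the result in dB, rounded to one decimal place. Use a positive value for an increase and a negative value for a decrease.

With spherical spreading the level changes by −20·log₁₀(r₂/r₁).
ΔL = −20·log₁₀(0.5) = +6.02 dB.

+6.0 dB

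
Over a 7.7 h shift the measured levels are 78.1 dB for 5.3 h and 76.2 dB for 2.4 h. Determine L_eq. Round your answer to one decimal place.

77.6 dB

The energy average is taken in the linear domain: L_eq = 10·log₁₀[(Σ tᵢ·10^(Lᵢ/10))/T], T = 7.7 h.
Σ tᵢ·10^(Lᵢ/10) = 5.3·10^(78.1/10) + 2.4·10^(76.2/10) = 4.422e+08.
L_eq = 10·log₁₀(4.422e+08/7.7) = 77.59 dB.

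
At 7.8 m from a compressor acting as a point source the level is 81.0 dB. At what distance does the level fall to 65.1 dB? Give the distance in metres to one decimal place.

Point-source spreading drops the level by 20·log₁₀(r₂/r₁); inverting, r₂/r₁ = 10^(ΔL/20).
r₂ = 7.8·10^((81.0−65.1)/20) = 7.8·10^(15.9/20) = 48.65 m.

48.7 m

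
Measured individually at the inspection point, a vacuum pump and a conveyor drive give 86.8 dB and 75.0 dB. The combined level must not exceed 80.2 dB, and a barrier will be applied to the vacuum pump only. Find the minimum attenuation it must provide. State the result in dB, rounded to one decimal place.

8.2 dB

Fixed contribution from the other source: Σ 10^(L/10) = 10^(75.0/10) = 3.162e+07 (75.00 dB).
To meet 80.2 dB overall, the treated vacuum pump may contribute at most 10^(80.2/10) − 3.162e+07 = 7.309e+07, i.e. 78.64 dB.
Required insertion loss = 86.8 − 78.64 = 8.16 dB.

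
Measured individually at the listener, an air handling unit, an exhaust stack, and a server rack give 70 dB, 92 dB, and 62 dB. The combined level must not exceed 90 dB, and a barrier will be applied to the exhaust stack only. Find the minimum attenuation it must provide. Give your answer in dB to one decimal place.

The untreated sources together contribute 10^(70/10) + 10^(62/10) = 1.158e+07, i.e. 70.64 dB.
The limit corresponds to 10^(90/10) = 1.000e+09; subtracting the fixed part leaves 9.884e+08 for the exhaust stack, i.e. 89.95 dB.
So the exhaust stack must be reduced from 92 to 89.95 dB: IL = 2.05 dB.

2.1 dB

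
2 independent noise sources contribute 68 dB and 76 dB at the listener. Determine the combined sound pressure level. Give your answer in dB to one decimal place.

Incoherent sources combine by intensity addition: L_total = 10·log₁₀(Σ 10^(L_i/10)).
Σ 10^(L/10) = 10^(68/10) + 10^(76/10) = 4.612e+07.
L_total = 10·log₁₀(4.612e+07) = 76.64 dB.

76.6 dB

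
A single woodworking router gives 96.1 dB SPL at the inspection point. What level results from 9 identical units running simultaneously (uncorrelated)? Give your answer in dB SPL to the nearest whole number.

106 dB SPL

N identical incoherent sources raise the level by 10·log₁₀ N.
L_total = 96.1 + 10·log₁₀(9) = 96.1 + 9.542 = 105.64 dB SPL.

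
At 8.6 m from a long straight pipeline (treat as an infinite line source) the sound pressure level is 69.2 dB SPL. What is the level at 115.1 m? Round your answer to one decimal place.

Line-source attenuation: ΔL = 10·log₁₀(r₂/r₁) = 10·log₁₀(115.1/8.6) = 11.266 dB.
L₂ = 69.2 − 10·log₁₀(115.1/8.6) = 69.2 − 11.266 = 57.93 dB SPL.

57.9 dB SPL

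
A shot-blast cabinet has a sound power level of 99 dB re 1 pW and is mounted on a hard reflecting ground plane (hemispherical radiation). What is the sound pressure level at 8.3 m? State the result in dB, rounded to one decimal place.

L_p = L_w − 10·log₁₀(2π·r²) with r = 8.3 m.
2π·r² = 432.8 m², 10·log₁₀ of that is 26.363 dB.
L_p = 99 − 26.363 = 72.64 dB.

72.6 dB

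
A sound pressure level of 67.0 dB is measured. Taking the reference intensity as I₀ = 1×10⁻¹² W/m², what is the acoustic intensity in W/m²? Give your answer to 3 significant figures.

L = 10·log₁₀(I/I₀) ⇒ I = I₀·10^(L/10) = 10⁻¹² × 10^6.70.

5.01e-06 W/m²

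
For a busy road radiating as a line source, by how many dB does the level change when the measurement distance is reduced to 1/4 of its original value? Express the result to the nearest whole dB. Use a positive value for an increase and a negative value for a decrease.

+6 dB

With cylindrical spreading the level changes by −10·log₁₀(r₂/r₁).
ΔL = −10·log₁₀(0.25) = +6.02 dB.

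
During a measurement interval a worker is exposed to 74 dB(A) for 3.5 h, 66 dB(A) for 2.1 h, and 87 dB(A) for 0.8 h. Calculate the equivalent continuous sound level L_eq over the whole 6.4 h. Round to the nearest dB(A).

79 dB(A)

L_eq = 10·log₁₀[(1/T)·Σ tᵢ·10^(Lᵢ/10)] with T = 6.4 h.
Σ tᵢ·10^(Lᵢ/10) = 3.5·10^(74/10) + 2.1·10^(66/10) + 0.8·10^(87/10) = 4.972e+08.
L_eq = 10·log₁₀(4.972e+08/6.4) = 78.90 dB(A).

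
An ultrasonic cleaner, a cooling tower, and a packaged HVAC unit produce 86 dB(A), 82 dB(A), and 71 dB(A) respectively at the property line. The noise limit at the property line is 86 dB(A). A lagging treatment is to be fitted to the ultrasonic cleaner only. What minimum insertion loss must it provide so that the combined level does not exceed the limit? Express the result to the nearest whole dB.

2 dB

Fixed contribution from the other sources: Σ 10^(L/10) = 10^(82/10) + 10^(71/10) = 1.711e+08 (82.33 dB(A)).
The limit corresponds to 10^(86/10) = 3.981e+08; subtracting the fixed part leaves 2.270e+08 for the ultrasonic cleaner, i.e. 83.56 dB(A).
Required insertion loss = 86 − 83.56 = 2.44 dB.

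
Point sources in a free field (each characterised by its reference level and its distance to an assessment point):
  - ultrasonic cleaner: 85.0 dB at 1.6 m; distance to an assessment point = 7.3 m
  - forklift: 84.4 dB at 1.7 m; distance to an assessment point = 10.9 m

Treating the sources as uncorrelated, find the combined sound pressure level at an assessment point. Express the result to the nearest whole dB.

First find each source's level at the receiver (point-source: −20·log₁₀(r/r_ref)), then combine on an intensity basis.
ultrasonic cleaner: 85.0 − 20·log₁₀(7.3/1.6) = 85.0 − 13.18 = 71.82 dB.
forklift: 84.4 − 20·log₁₀(10.9/1.7) = 84.4 − 16.14 = 68.26 dB.
Σ 10^(L/10) = 2.189e+07 → L_total = 10·log₁₀(2.189e+07) = 73.40 dB.

73 dB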